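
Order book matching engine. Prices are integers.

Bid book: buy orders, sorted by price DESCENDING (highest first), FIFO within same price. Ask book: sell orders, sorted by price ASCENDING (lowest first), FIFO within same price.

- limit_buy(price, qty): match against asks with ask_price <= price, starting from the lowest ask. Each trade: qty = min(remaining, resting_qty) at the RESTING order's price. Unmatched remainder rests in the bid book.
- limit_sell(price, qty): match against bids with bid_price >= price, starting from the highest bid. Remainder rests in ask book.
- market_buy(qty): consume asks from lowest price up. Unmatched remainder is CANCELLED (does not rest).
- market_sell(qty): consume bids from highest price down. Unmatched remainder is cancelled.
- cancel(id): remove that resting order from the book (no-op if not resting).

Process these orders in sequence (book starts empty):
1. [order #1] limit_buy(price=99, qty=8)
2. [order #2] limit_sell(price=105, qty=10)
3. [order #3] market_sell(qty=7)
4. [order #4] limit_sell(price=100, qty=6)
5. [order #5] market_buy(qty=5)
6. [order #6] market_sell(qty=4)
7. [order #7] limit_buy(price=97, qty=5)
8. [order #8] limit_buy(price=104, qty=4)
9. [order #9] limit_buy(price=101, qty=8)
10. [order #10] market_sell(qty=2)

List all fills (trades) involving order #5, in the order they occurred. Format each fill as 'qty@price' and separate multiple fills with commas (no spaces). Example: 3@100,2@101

Answer: 5@100

Derivation:
After op 1 [order #1] limit_buy(price=99, qty=8): fills=none; bids=[#1:8@99] asks=[-]
After op 2 [order #2] limit_sell(price=105, qty=10): fills=none; bids=[#1:8@99] asks=[#2:10@105]
After op 3 [order #3] market_sell(qty=7): fills=#1x#3:7@99; bids=[#1:1@99] asks=[#2:10@105]
After op 4 [order #4] limit_sell(price=100, qty=6): fills=none; bids=[#1:1@99] asks=[#4:6@100 #2:10@105]
After op 5 [order #5] market_buy(qty=5): fills=#5x#4:5@100; bids=[#1:1@99] asks=[#4:1@100 #2:10@105]
After op 6 [order #6] market_sell(qty=4): fills=#1x#6:1@99; bids=[-] asks=[#4:1@100 #2:10@105]
After op 7 [order #7] limit_buy(price=97, qty=5): fills=none; bids=[#7:5@97] asks=[#4:1@100 #2:10@105]
After op 8 [order #8] limit_buy(price=104, qty=4): fills=#8x#4:1@100; bids=[#8:3@104 #7:5@97] asks=[#2:10@105]
After op 9 [order #9] limit_buy(price=101, qty=8): fills=none; bids=[#8:3@104 #9:8@101 #7:5@97] asks=[#2:10@105]
After op 10 [order #10] market_sell(qty=2): fills=#8x#10:2@104; bids=[#8:1@104 #9:8@101 #7:5@97] asks=[#2:10@105]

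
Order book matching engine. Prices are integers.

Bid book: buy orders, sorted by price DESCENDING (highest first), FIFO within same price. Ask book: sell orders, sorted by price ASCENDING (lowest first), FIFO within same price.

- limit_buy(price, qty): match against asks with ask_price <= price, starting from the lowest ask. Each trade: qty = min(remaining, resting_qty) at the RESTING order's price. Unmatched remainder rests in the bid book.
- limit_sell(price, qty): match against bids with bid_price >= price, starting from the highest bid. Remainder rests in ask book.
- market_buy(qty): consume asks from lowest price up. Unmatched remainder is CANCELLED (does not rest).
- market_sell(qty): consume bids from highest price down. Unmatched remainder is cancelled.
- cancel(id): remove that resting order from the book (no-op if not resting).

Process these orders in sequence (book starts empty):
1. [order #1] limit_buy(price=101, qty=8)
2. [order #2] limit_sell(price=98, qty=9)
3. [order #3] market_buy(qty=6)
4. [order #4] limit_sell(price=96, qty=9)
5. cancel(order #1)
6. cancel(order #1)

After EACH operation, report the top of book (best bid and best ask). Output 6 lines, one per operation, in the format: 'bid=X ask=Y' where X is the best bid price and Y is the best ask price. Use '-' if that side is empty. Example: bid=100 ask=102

After op 1 [order #1] limit_buy(price=101, qty=8): fills=none; bids=[#1:8@101] asks=[-]
After op 2 [order #2] limit_sell(price=98, qty=9): fills=#1x#2:8@101; bids=[-] asks=[#2:1@98]
After op 3 [order #3] market_buy(qty=6): fills=#3x#2:1@98; bids=[-] asks=[-]
After op 4 [order #4] limit_sell(price=96, qty=9): fills=none; bids=[-] asks=[#4:9@96]
After op 5 cancel(order #1): fills=none; bids=[-] asks=[#4:9@96]
After op 6 cancel(order #1): fills=none; bids=[-] asks=[#4:9@96]

Answer: bid=101 ask=-
bid=- ask=98
bid=- ask=-
bid=- ask=96
bid=- ask=96
bid=- ask=96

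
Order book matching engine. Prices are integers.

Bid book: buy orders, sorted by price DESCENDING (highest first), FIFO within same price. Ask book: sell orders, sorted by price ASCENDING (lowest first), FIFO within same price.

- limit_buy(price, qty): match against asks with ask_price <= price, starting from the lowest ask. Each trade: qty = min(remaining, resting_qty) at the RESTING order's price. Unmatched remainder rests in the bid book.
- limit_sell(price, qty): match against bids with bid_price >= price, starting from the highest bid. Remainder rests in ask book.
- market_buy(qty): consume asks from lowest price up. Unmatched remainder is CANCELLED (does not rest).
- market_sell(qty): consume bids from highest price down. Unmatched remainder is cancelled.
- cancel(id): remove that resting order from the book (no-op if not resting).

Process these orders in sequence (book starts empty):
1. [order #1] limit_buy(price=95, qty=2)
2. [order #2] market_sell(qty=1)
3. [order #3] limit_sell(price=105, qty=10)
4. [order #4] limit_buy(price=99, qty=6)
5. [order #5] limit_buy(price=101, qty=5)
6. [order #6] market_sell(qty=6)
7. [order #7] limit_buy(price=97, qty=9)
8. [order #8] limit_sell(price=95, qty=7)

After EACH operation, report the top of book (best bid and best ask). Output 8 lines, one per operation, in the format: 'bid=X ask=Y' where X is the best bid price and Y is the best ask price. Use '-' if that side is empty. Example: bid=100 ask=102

Answer: bid=95 ask=-
bid=95 ask=-
bid=95 ask=105
bid=99 ask=105
bid=101 ask=105
bid=99 ask=105
bid=99 ask=105
bid=97 ask=105

Derivation:
After op 1 [order #1] limit_buy(price=95, qty=2): fills=none; bids=[#1:2@95] asks=[-]
After op 2 [order #2] market_sell(qty=1): fills=#1x#2:1@95; bids=[#1:1@95] asks=[-]
After op 3 [order #3] limit_sell(price=105, qty=10): fills=none; bids=[#1:1@95] asks=[#3:10@105]
After op 4 [order #4] limit_buy(price=99, qty=6): fills=none; bids=[#4:6@99 #1:1@95] asks=[#3:10@105]
After op 5 [order #5] limit_buy(price=101, qty=5): fills=none; bids=[#5:5@101 #4:6@99 #1:1@95] asks=[#3:10@105]
After op 6 [order #6] market_sell(qty=6): fills=#5x#6:5@101 #4x#6:1@99; bids=[#4:5@99 #1:1@95] asks=[#3:10@105]
After op 7 [order #7] limit_buy(price=97, qty=9): fills=none; bids=[#4:5@99 #7:9@97 #1:1@95] asks=[#3:10@105]
After op 8 [order #8] limit_sell(price=95, qty=7): fills=#4x#8:5@99 #7x#8:2@97; bids=[#7:7@97 #1:1@95] asks=[#3:10@105]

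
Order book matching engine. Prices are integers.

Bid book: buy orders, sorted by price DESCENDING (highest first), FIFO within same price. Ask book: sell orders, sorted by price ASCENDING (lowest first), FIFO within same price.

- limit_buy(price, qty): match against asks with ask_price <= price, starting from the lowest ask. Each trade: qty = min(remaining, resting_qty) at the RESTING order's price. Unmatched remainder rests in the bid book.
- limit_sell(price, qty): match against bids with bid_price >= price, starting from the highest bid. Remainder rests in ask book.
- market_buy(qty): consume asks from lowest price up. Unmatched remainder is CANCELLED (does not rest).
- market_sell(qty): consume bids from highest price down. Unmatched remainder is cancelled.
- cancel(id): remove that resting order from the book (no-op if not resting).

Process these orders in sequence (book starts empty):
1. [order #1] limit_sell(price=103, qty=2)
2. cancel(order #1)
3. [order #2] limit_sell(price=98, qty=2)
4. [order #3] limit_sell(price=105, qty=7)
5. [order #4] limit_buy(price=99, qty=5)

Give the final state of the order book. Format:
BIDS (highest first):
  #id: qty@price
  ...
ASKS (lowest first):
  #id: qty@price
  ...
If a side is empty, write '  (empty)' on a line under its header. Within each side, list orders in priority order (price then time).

Answer: BIDS (highest first):
  #4: 3@99
ASKS (lowest first):
  #3: 7@105

Derivation:
After op 1 [order #1] limit_sell(price=103, qty=2): fills=none; bids=[-] asks=[#1:2@103]
After op 2 cancel(order #1): fills=none; bids=[-] asks=[-]
After op 3 [order #2] limit_sell(price=98, qty=2): fills=none; bids=[-] asks=[#2:2@98]
After op 4 [order #3] limit_sell(price=105, qty=7): fills=none; bids=[-] asks=[#2:2@98 #3:7@105]
After op 5 [order #4] limit_buy(price=99, qty=5): fills=#4x#2:2@98; bids=[#4:3@99] asks=[#3:7@105]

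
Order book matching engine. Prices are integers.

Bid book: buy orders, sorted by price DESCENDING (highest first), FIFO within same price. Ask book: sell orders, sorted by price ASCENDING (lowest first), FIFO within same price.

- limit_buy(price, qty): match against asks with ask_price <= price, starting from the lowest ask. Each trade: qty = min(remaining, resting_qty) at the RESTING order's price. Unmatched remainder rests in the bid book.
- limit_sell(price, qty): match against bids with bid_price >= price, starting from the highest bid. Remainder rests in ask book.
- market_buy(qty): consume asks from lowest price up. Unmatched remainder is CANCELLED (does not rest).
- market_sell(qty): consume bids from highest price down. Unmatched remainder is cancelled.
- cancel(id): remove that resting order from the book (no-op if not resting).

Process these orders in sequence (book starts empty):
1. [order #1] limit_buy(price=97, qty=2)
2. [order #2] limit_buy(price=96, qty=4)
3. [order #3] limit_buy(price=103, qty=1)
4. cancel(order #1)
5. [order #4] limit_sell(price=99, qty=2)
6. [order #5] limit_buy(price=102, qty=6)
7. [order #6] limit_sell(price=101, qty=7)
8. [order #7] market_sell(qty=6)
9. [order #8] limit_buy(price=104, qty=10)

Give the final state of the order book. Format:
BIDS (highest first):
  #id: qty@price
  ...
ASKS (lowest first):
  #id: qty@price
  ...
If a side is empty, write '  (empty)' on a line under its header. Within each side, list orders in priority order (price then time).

After op 1 [order #1] limit_buy(price=97, qty=2): fills=none; bids=[#1:2@97] asks=[-]
After op 2 [order #2] limit_buy(price=96, qty=4): fills=none; bids=[#1:2@97 #2:4@96] asks=[-]
After op 3 [order #3] limit_buy(price=103, qty=1): fills=none; bids=[#3:1@103 #1:2@97 #2:4@96] asks=[-]
After op 4 cancel(order #1): fills=none; bids=[#3:1@103 #2:4@96] asks=[-]
After op 5 [order #4] limit_sell(price=99, qty=2): fills=#3x#4:1@103; bids=[#2:4@96] asks=[#4:1@99]
After op 6 [order #5] limit_buy(price=102, qty=6): fills=#5x#4:1@99; bids=[#5:5@102 #2:4@96] asks=[-]
After op 7 [order #6] limit_sell(price=101, qty=7): fills=#5x#6:5@102; bids=[#2:4@96] asks=[#6:2@101]
After op 8 [order #7] market_sell(qty=6): fills=#2x#7:4@96; bids=[-] asks=[#6:2@101]
After op 9 [order #8] limit_buy(price=104, qty=10): fills=#8x#6:2@101; bids=[#8:8@104] asks=[-]

Answer: BIDS (highest first):
  #8: 8@104
ASKS (lowest first):
  (empty)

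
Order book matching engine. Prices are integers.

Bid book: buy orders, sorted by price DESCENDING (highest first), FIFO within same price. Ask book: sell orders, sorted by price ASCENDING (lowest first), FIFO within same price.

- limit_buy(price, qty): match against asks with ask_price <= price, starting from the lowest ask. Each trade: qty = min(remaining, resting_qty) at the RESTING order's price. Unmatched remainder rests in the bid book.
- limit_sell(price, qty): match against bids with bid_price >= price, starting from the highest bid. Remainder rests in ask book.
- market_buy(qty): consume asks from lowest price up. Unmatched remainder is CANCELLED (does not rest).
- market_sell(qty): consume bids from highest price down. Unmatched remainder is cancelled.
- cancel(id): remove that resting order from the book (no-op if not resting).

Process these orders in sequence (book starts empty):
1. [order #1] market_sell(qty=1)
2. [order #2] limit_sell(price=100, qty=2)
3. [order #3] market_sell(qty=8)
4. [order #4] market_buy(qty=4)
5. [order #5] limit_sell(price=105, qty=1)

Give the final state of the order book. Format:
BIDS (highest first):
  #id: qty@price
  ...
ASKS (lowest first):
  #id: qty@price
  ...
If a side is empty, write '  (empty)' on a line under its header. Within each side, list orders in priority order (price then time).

Answer: BIDS (highest first):
  (empty)
ASKS (lowest first):
  #5: 1@105

Derivation:
After op 1 [order #1] market_sell(qty=1): fills=none; bids=[-] asks=[-]
After op 2 [order #2] limit_sell(price=100, qty=2): fills=none; bids=[-] asks=[#2:2@100]
After op 3 [order #3] market_sell(qty=8): fills=none; bids=[-] asks=[#2:2@100]
After op 4 [order #4] market_buy(qty=4): fills=#4x#2:2@100; bids=[-] asks=[-]
After op 5 [order #5] limit_sell(price=105, qty=1): fills=none; bids=[-] asks=[#5:1@105]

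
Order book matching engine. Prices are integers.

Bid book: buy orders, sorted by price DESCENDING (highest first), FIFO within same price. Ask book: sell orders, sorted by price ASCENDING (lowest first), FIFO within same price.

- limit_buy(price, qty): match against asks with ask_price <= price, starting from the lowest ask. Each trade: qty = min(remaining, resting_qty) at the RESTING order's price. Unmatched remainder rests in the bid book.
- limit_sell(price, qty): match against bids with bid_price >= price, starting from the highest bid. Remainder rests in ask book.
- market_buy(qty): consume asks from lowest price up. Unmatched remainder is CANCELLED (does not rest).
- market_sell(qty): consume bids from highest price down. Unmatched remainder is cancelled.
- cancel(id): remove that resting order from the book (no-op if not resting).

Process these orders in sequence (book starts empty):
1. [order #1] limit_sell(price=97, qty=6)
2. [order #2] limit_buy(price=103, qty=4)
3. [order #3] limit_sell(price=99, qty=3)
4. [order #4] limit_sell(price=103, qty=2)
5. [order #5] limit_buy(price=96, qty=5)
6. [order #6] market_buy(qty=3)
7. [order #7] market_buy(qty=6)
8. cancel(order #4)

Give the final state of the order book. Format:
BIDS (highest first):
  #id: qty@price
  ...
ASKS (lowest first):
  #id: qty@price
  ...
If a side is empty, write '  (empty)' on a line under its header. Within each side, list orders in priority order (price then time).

Answer: BIDS (highest first):
  #5: 5@96
ASKS (lowest first):
  (empty)

Derivation:
After op 1 [order #1] limit_sell(price=97, qty=6): fills=none; bids=[-] asks=[#1:6@97]
After op 2 [order #2] limit_buy(price=103, qty=4): fills=#2x#1:4@97; bids=[-] asks=[#1:2@97]
After op 3 [order #3] limit_sell(price=99, qty=3): fills=none; bids=[-] asks=[#1:2@97 #3:3@99]
After op 4 [order #4] limit_sell(price=103, qty=2): fills=none; bids=[-] asks=[#1:2@97 #3:3@99 #4:2@103]
After op 5 [order #5] limit_buy(price=96, qty=5): fills=none; bids=[#5:5@96] asks=[#1:2@97 #3:3@99 #4:2@103]
After op 6 [order #6] market_buy(qty=3): fills=#6x#1:2@97 #6x#3:1@99; bids=[#5:5@96] asks=[#3:2@99 #4:2@103]
After op 7 [order #7] market_buy(qty=6): fills=#7x#3:2@99 #7x#4:2@103; bids=[#5:5@96] asks=[-]
After op 8 cancel(order #4): fills=none; bids=[#5:5@96] asks=[-]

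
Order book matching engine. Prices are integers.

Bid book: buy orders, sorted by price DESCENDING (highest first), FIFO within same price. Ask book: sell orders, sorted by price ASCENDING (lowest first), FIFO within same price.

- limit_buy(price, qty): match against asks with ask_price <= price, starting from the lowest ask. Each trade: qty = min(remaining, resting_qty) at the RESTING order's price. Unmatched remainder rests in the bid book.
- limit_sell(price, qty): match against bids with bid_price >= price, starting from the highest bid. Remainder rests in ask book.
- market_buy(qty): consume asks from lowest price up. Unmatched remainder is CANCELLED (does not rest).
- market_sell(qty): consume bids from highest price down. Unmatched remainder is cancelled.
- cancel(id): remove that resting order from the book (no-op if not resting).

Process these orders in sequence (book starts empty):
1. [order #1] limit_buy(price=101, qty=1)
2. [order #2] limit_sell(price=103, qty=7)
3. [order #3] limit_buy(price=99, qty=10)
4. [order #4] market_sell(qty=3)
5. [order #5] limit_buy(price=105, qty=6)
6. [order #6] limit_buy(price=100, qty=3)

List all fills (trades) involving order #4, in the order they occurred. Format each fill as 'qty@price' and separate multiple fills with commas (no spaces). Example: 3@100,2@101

After op 1 [order #1] limit_buy(price=101, qty=1): fills=none; bids=[#1:1@101] asks=[-]
After op 2 [order #2] limit_sell(price=103, qty=7): fills=none; bids=[#1:1@101] asks=[#2:7@103]
After op 3 [order #3] limit_buy(price=99, qty=10): fills=none; bids=[#1:1@101 #3:10@99] asks=[#2:7@103]
After op 4 [order #4] market_sell(qty=3): fills=#1x#4:1@101 #3x#4:2@99; bids=[#3:8@99] asks=[#2:7@103]
After op 5 [order #5] limit_buy(price=105, qty=6): fills=#5x#2:6@103; bids=[#3:8@99] asks=[#2:1@103]
After op 6 [order #6] limit_buy(price=100, qty=3): fills=none; bids=[#6:3@100 #3:8@99] asks=[#2:1@103]

Answer: 1@101,2@99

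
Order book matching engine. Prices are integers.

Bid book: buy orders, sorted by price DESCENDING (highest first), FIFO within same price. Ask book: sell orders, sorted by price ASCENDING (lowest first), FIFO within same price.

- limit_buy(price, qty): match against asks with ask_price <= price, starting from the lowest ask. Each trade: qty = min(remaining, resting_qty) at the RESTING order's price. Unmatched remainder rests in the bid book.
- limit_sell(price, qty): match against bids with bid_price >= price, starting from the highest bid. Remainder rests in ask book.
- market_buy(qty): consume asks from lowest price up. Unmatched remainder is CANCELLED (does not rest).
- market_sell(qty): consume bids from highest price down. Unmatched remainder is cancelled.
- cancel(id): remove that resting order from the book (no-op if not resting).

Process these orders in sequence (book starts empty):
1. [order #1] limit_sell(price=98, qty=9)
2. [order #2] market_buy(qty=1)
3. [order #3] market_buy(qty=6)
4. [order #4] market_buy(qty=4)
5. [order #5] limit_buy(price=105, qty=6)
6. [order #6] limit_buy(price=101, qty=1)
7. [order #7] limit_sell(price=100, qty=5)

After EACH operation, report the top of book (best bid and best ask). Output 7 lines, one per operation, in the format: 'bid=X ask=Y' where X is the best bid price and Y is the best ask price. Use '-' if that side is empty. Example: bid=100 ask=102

Answer: bid=- ask=98
bid=- ask=98
bid=- ask=98
bid=- ask=-
bid=105 ask=-
bid=105 ask=-
bid=105 ask=-

Derivation:
After op 1 [order #1] limit_sell(price=98, qty=9): fills=none; bids=[-] asks=[#1:9@98]
After op 2 [order #2] market_buy(qty=1): fills=#2x#1:1@98; bids=[-] asks=[#1:8@98]
After op 3 [order #3] market_buy(qty=6): fills=#3x#1:6@98; bids=[-] asks=[#1:2@98]
After op 4 [order #4] market_buy(qty=4): fills=#4x#1:2@98; bids=[-] asks=[-]
After op 5 [order #5] limit_buy(price=105, qty=6): fills=none; bids=[#5:6@105] asks=[-]
After op 6 [order #6] limit_buy(price=101, qty=1): fills=none; bids=[#5:6@105 #6:1@101] asks=[-]
After op 7 [order #7] limit_sell(price=100, qty=5): fills=#5x#7:5@105; bids=[#5:1@105 #6:1@101] asks=[-]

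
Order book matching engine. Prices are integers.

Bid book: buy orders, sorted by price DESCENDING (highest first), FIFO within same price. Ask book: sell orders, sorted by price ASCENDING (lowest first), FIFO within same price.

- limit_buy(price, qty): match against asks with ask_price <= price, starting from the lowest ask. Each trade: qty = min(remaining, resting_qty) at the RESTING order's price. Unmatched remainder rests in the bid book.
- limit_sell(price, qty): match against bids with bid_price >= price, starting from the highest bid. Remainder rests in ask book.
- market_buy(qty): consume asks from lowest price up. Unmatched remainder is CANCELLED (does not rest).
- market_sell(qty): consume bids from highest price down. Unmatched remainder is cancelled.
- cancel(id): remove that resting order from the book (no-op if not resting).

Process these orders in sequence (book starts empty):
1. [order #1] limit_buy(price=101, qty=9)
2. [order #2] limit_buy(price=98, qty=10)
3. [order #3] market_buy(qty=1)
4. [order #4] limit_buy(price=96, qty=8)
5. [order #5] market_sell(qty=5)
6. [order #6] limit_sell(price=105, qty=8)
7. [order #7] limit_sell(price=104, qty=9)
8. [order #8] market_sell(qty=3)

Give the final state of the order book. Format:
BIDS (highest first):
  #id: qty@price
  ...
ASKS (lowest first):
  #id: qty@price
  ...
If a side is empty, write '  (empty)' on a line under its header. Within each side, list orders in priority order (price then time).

Answer: BIDS (highest first):
  #1: 1@101
  #2: 10@98
  #4: 8@96
ASKS (lowest first):
  #7: 9@104
  #6: 8@105

Derivation:
After op 1 [order #1] limit_buy(price=101, qty=9): fills=none; bids=[#1:9@101] asks=[-]
After op 2 [order #2] limit_buy(price=98, qty=10): fills=none; bids=[#1:9@101 #2:10@98] asks=[-]
After op 3 [order #3] market_buy(qty=1): fills=none; bids=[#1:9@101 #2:10@98] asks=[-]
After op 4 [order #4] limit_buy(price=96, qty=8): fills=none; bids=[#1:9@101 #2:10@98 #4:8@96] asks=[-]
After op 5 [order #5] market_sell(qty=5): fills=#1x#5:5@101; bids=[#1:4@101 #2:10@98 #4:8@96] asks=[-]
After op 6 [order #6] limit_sell(price=105, qty=8): fills=none; bids=[#1:4@101 #2:10@98 #4:8@96] asks=[#6:8@105]
After op 7 [order #7] limit_sell(price=104, qty=9): fills=none; bids=[#1:4@101 #2:10@98 #4:8@96] asks=[#7:9@104 #6:8@105]
After op 8 [order #8] market_sell(qty=3): fills=#1x#8:3@101; bids=[#1:1@101 #2:10@98 #4:8@96] asks=[#7:9@104 #6:8@105]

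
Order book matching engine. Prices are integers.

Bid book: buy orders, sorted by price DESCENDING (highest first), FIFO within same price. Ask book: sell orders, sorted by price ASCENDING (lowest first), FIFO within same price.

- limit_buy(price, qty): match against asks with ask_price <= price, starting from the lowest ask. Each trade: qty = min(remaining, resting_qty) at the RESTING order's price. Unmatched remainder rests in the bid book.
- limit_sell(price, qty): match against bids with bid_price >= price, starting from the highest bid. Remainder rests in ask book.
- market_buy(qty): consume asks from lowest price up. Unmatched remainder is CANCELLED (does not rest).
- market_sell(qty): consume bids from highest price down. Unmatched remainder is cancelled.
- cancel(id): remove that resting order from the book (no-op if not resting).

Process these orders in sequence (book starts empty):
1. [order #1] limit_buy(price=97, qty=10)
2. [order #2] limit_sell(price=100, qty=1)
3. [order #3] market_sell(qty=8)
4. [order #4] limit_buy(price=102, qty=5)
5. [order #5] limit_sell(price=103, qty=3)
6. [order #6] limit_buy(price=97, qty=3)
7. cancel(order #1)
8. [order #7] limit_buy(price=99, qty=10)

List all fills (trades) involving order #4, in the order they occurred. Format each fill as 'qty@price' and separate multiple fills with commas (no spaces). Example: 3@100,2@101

Answer: 1@100

Derivation:
After op 1 [order #1] limit_buy(price=97, qty=10): fills=none; bids=[#1:10@97] asks=[-]
After op 2 [order #2] limit_sell(price=100, qty=1): fills=none; bids=[#1:10@97] asks=[#2:1@100]
After op 3 [order #3] market_sell(qty=8): fills=#1x#3:8@97; bids=[#1:2@97] asks=[#2:1@100]
After op 4 [order #4] limit_buy(price=102, qty=5): fills=#4x#2:1@100; bids=[#4:4@102 #1:2@97] asks=[-]
After op 5 [order #5] limit_sell(price=103, qty=3): fills=none; bids=[#4:4@102 #1:2@97] asks=[#5:3@103]
After op 6 [order #6] limit_buy(price=97, qty=3): fills=none; bids=[#4:4@102 #1:2@97 #6:3@97] asks=[#5:3@103]
After op 7 cancel(order #1): fills=none; bids=[#4:4@102 #6:3@97] asks=[#5:3@103]
After op 8 [order #7] limit_buy(price=99, qty=10): fills=none; bids=[#4:4@102 #7:10@99 #6:3@97] asks=[#5:3@103]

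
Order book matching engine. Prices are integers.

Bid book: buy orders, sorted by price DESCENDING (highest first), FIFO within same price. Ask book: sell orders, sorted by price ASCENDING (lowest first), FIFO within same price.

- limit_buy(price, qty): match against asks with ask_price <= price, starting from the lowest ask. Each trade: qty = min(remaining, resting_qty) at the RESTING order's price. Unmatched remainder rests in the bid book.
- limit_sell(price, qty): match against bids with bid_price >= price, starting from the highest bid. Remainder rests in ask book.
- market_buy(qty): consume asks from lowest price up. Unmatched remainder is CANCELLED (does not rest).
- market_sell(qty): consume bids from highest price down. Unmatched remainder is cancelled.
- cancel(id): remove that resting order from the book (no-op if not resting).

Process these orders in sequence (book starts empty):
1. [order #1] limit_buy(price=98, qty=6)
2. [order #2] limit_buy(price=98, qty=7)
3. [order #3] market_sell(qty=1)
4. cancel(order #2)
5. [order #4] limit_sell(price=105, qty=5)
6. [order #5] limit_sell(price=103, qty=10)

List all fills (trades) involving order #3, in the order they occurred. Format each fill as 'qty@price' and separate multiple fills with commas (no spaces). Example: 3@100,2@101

Answer: 1@98

Derivation:
After op 1 [order #1] limit_buy(price=98, qty=6): fills=none; bids=[#1:6@98] asks=[-]
After op 2 [order #2] limit_buy(price=98, qty=7): fills=none; bids=[#1:6@98 #2:7@98] asks=[-]
After op 3 [order #3] market_sell(qty=1): fills=#1x#3:1@98; bids=[#1:5@98 #2:7@98] asks=[-]
After op 4 cancel(order #2): fills=none; bids=[#1:5@98] asks=[-]
After op 5 [order #4] limit_sell(price=105, qty=5): fills=none; bids=[#1:5@98] asks=[#4:5@105]
After op 6 [order #5] limit_sell(price=103, qty=10): fills=none; bids=[#1:5@98] asks=[#5:10@103 #4:5@105]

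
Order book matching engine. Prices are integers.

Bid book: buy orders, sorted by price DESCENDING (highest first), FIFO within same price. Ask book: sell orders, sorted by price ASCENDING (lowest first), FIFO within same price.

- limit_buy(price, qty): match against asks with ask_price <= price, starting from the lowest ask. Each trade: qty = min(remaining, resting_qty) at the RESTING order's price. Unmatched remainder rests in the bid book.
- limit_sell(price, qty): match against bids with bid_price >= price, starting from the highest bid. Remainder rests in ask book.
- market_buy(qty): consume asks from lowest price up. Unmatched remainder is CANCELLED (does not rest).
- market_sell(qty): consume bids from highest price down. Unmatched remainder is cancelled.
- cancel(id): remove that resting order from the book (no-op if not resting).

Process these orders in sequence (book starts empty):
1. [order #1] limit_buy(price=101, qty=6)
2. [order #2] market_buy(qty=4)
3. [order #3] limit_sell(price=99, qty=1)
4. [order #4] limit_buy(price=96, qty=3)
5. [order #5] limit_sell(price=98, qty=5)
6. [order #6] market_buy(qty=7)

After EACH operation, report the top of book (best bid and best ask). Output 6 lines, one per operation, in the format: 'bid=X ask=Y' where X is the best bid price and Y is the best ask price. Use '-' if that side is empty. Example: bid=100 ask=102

Answer: bid=101 ask=-
bid=101 ask=-
bid=101 ask=-
bid=101 ask=-
bid=96 ask=-
bid=96 ask=-

Derivation:
After op 1 [order #1] limit_buy(price=101, qty=6): fills=none; bids=[#1:6@101] asks=[-]
After op 2 [order #2] market_buy(qty=4): fills=none; bids=[#1:6@101] asks=[-]
After op 3 [order #3] limit_sell(price=99, qty=1): fills=#1x#3:1@101; bids=[#1:5@101] asks=[-]
After op 4 [order #4] limit_buy(price=96, qty=3): fills=none; bids=[#1:5@101 #4:3@96] asks=[-]
After op 5 [order #5] limit_sell(price=98, qty=5): fills=#1x#5:5@101; bids=[#4:3@96] asks=[-]
After op 6 [order #6] market_buy(qty=7): fills=none; bids=[#4:3@96] asks=[-]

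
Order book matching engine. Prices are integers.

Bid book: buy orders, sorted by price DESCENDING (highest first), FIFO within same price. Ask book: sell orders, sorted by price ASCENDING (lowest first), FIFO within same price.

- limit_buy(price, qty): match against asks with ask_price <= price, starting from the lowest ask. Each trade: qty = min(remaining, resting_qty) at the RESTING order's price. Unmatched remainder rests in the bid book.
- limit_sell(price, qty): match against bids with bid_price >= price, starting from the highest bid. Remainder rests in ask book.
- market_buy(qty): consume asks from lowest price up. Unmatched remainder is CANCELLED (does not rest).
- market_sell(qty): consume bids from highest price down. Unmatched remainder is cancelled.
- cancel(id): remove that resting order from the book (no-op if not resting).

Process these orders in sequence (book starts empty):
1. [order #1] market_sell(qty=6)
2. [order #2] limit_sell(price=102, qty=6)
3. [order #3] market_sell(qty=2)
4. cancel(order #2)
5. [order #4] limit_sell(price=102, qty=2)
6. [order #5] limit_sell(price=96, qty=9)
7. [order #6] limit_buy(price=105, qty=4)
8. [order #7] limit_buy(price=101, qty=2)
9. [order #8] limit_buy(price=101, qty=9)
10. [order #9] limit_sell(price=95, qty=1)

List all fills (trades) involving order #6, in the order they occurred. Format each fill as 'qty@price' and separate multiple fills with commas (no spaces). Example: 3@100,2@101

Answer: 4@96

Derivation:
After op 1 [order #1] market_sell(qty=6): fills=none; bids=[-] asks=[-]
After op 2 [order #2] limit_sell(price=102, qty=6): fills=none; bids=[-] asks=[#2:6@102]
After op 3 [order #3] market_sell(qty=2): fills=none; bids=[-] asks=[#2:6@102]
After op 4 cancel(order #2): fills=none; bids=[-] asks=[-]
After op 5 [order #4] limit_sell(price=102, qty=2): fills=none; bids=[-] asks=[#4:2@102]
After op 6 [order #5] limit_sell(price=96, qty=9): fills=none; bids=[-] asks=[#5:9@96 #4:2@102]
After op 7 [order #6] limit_buy(price=105, qty=4): fills=#6x#5:4@96; bids=[-] asks=[#5:5@96 #4:2@102]
After op 8 [order #7] limit_buy(price=101, qty=2): fills=#7x#5:2@96; bids=[-] asks=[#5:3@96 #4:2@102]
After op 9 [order #8] limit_buy(price=101, qty=9): fills=#8x#5:3@96; bids=[#8:6@101] asks=[#4:2@102]
After op 10 [order #9] limit_sell(price=95, qty=1): fills=#8x#9:1@101; bids=[#8:5@101] asks=[#4:2@102]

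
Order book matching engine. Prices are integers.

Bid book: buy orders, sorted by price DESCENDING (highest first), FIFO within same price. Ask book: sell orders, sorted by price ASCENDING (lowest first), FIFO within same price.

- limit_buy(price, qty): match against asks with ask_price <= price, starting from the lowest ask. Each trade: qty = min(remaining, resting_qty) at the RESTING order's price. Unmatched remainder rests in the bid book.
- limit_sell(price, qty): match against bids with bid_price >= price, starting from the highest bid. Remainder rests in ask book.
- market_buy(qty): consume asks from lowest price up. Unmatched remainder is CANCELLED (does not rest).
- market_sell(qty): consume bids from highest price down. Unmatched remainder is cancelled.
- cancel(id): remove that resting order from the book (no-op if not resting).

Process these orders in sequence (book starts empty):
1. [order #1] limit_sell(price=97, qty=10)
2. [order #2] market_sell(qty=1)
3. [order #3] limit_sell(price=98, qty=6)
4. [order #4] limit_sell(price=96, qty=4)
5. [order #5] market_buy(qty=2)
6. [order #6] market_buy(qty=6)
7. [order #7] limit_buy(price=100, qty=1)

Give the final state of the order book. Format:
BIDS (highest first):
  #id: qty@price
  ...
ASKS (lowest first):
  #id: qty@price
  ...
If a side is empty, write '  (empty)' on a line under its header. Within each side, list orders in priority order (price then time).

Answer: BIDS (highest first):
  (empty)
ASKS (lowest first):
  #1: 5@97
  #3: 6@98

Derivation:
After op 1 [order #1] limit_sell(price=97, qty=10): fills=none; bids=[-] asks=[#1:10@97]
After op 2 [order #2] market_sell(qty=1): fills=none; bids=[-] asks=[#1:10@97]
After op 3 [order #3] limit_sell(price=98, qty=6): fills=none; bids=[-] asks=[#1:10@97 #3:6@98]
After op 4 [order #4] limit_sell(price=96, qty=4): fills=none; bids=[-] asks=[#4:4@96 #1:10@97 #3:6@98]
After op 5 [order #5] market_buy(qty=2): fills=#5x#4:2@96; bids=[-] asks=[#4:2@96 #1:10@97 #3:6@98]
After op 6 [order #6] market_buy(qty=6): fills=#6x#4:2@96 #6x#1:4@97; bids=[-] asks=[#1:6@97 #3:6@98]
After op 7 [order #7] limit_buy(price=100, qty=1): fills=#7x#1:1@97; bids=[-] asks=[#1:5@97 #3:6@98]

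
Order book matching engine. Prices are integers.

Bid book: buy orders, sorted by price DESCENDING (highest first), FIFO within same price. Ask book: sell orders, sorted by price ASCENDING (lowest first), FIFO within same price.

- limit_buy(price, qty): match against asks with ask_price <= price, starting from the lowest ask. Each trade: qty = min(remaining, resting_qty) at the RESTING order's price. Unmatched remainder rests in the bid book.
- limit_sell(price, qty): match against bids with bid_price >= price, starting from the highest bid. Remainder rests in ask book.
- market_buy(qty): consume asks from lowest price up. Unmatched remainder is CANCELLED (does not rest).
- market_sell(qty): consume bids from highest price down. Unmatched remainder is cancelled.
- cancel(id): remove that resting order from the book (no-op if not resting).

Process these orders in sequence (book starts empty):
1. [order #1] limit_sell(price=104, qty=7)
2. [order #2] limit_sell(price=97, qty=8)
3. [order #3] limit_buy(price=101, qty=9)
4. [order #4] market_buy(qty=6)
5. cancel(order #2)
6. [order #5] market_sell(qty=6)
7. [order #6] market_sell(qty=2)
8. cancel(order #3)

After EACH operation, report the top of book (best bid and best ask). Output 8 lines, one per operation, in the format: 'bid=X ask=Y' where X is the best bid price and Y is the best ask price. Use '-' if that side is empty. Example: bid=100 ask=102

Answer: bid=- ask=104
bid=- ask=97
bid=101 ask=104
bid=101 ask=104
bid=101 ask=104
bid=- ask=104
bid=- ask=104
bid=- ask=104

Derivation:
After op 1 [order #1] limit_sell(price=104, qty=7): fills=none; bids=[-] asks=[#1:7@104]
After op 2 [order #2] limit_sell(price=97, qty=8): fills=none; bids=[-] asks=[#2:8@97 #1:7@104]
After op 3 [order #3] limit_buy(price=101, qty=9): fills=#3x#2:8@97; bids=[#3:1@101] asks=[#1:7@104]
After op 4 [order #4] market_buy(qty=6): fills=#4x#1:6@104; bids=[#3:1@101] asks=[#1:1@104]
After op 5 cancel(order #2): fills=none; bids=[#3:1@101] asks=[#1:1@104]
After op 6 [order #5] market_sell(qty=6): fills=#3x#5:1@101; bids=[-] asks=[#1:1@104]
After op 7 [order #6] market_sell(qty=2): fills=none; bids=[-] asks=[#1:1@104]
After op 8 cancel(order #3): fills=none; bids=[-] asks=[#1:1@104]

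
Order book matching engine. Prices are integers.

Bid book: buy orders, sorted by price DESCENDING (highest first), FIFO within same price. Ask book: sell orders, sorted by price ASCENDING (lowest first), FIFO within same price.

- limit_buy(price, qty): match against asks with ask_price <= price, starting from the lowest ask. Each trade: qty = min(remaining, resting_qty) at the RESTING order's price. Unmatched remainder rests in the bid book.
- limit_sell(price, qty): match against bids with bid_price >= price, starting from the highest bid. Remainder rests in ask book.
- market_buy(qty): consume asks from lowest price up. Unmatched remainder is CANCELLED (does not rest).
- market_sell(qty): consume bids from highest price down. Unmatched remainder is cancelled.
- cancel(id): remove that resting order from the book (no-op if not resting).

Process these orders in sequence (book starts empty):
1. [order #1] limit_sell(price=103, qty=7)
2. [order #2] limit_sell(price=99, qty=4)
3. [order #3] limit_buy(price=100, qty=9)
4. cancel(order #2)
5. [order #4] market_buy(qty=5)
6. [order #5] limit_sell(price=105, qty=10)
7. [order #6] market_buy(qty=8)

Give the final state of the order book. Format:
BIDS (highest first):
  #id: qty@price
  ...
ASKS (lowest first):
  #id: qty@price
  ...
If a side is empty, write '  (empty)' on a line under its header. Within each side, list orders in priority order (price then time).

After op 1 [order #1] limit_sell(price=103, qty=7): fills=none; bids=[-] asks=[#1:7@103]
After op 2 [order #2] limit_sell(price=99, qty=4): fills=none; bids=[-] asks=[#2:4@99 #1:7@103]
After op 3 [order #3] limit_buy(price=100, qty=9): fills=#3x#2:4@99; bids=[#3:5@100] asks=[#1:7@103]
After op 4 cancel(order #2): fills=none; bids=[#3:5@100] asks=[#1:7@103]
After op 5 [order #4] market_buy(qty=5): fills=#4x#1:5@103; bids=[#3:5@100] asks=[#1:2@103]
After op 6 [order #5] limit_sell(price=105, qty=10): fills=none; bids=[#3:5@100] asks=[#1:2@103 #5:10@105]
After op 7 [order #6] market_buy(qty=8): fills=#6x#1:2@103 #6x#5:6@105; bids=[#3:5@100] asks=[#5:4@105]

Answer: BIDS (highest first):
  #3: 5@100
ASKS (lowest first):
  #5: 4@105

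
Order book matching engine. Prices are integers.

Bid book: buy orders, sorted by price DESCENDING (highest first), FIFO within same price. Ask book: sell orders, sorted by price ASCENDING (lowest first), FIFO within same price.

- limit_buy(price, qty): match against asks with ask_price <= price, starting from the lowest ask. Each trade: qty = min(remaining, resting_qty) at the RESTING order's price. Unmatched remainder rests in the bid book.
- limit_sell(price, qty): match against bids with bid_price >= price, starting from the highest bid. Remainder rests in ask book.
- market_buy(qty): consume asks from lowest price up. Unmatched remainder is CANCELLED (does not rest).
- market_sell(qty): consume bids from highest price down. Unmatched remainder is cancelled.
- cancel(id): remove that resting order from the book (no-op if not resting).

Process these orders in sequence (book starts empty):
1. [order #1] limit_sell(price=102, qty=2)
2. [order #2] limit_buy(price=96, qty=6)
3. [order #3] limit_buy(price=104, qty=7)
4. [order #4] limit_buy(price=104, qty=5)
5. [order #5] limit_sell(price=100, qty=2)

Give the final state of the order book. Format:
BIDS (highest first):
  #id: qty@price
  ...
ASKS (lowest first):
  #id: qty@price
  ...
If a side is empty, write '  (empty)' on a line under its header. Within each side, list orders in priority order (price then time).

After op 1 [order #1] limit_sell(price=102, qty=2): fills=none; bids=[-] asks=[#1:2@102]
After op 2 [order #2] limit_buy(price=96, qty=6): fills=none; bids=[#2:6@96] asks=[#1:2@102]
After op 3 [order #3] limit_buy(price=104, qty=7): fills=#3x#1:2@102; bids=[#3:5@104 #2:6@96] asks=[-]
After op 4 [order #4] limit_buy(price=104, qty=5): fills=none; bids=[#3:5@104 #4:5@104 #2:6@96] asks=[-]
After op 5 [order #5] limit_sell(price=100, qty=2): fills=#3x#5:2@104; bids=[#3:3@104 #4:5@104 #2:6@96] asks=[-]

Answer: BIDS (highest first):
  #3: 3@104
  #4: 5@104
  #2: 6@96
ASKS (lowest first):
  (empty)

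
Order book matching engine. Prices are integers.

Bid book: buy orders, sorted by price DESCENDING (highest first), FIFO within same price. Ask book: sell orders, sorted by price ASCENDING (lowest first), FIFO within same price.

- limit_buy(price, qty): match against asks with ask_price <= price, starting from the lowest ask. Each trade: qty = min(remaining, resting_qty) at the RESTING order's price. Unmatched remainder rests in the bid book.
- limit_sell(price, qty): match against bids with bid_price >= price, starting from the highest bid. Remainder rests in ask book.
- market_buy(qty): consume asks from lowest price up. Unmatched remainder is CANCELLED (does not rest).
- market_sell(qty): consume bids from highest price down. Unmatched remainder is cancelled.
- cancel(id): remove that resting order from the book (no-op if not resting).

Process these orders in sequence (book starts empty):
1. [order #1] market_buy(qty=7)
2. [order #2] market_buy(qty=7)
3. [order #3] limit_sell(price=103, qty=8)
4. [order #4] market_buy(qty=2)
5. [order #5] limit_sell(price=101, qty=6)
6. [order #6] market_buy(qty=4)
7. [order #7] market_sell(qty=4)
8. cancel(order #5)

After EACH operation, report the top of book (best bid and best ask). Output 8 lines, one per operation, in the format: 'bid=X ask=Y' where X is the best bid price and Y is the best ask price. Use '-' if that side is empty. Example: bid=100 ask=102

Answer: bid=- ask=-
bid=- ask=-
bid=- ask=103
bid=- ask=103
bid=- ask=101
bid=- ask=101
bid=- ask=101
bid=- ask=103

Derivation:
After op 1 [order #1] market_buy(qty=7): fills=none; bids=[-] asks=[-]
After op 2 [order #2] market_buy(qty=7): fills=none; bids=[-] asks=[-]
After op 3 [order #3] limit_sell(price=103, qty=8): fills=none; bids=[-] asks=[#3:8@103]
After op 4 [order #4] market_buy(qty=2): fills=#4x#3:2@103; bids=[-] asks=[#3:6@103]
After op 5 [order #5] limit_sell(price=101, qty=6): fills=none; bids=[-] asks=[#5:6@101 #3:6@103]
After op 6 [order #6] market_buy(qty=4): fills=#6x#5:4@101; bids=[-] asks=[#5:2@101 #3:6@103]
After op 7 [order #7] market_sell(qty=4): fills=none; bids=[-] asks=[#5:2@101 #3:6@103]
After op 8 cancel(order #5): fills=none; bids=[-] asks=[#3:6@103]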